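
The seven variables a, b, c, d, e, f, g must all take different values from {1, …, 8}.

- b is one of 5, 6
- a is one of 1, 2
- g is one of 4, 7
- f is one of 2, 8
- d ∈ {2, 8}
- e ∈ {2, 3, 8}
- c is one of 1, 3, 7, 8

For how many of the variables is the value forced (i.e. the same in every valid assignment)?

The 2 variables d and f are confined to {2, 8}, which locks those values in; drop them from a, c, e.
a must be 1 (only option left). So c can't be 1.
e's domain is down to {3}, so e = 3. Eliminate 3 elsewhere: c.
c's domain is down to {7}, so c = 7. So g can't be 7.
g's domain is down to {4}, so g = 4.
Determined: a=1, c=7, e=3, g=4. The other variables each still have more than one consistent value. That makes 4.

4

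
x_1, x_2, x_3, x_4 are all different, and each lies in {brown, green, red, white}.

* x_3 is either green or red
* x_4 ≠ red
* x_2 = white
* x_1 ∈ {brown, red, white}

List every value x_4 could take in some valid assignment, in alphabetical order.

x_2 has just one choice, so x_2 = white. Eliminate white elsewhere: x_1, x_4.
No further eliminations apply; x_4 can still be any of brown, green.

brown, green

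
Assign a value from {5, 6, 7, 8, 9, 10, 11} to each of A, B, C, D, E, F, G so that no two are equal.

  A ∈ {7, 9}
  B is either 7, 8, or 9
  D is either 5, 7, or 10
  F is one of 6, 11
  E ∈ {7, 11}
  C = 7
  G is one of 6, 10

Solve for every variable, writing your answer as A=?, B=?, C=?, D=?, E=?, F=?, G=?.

C has just one choice, so C = 7. Remove 7 from A, B, D, E.
That leaves E = 11. Eliminate 11 elsewhere: F.
F has just one choice, so F = 6. Eliminate 6 elsewhere: G.
G's domain is down to {10}, so G = 10. Eliminate 10 elsewhere: D.
A must be 9 (only option left). So B can't be 9.
That leaves B = 8.
D has just one choice, so D = 5.

A=9, B=8, C=7, D=5, E=11, F=6, G=10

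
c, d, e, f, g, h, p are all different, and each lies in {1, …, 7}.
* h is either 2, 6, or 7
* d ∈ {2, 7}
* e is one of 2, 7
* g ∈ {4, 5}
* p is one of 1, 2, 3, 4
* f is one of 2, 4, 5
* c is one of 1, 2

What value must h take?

Among the 7 variables, 3 fits only p (and all 7 values in {1, 2, 3, 4, 5, 6, 7} must be used), so p = 3.
Among the 6 still-open variables, 1 fits only c (and all 6 values in {1, 2, 4, 5, 6, 7} must be used), so c = 1.
The 5 still-open variables together cover exactly {2, 4, 5, 6, 7} — 5 values for 5 variables — and 6 appears only in h's list, so h = 6.

6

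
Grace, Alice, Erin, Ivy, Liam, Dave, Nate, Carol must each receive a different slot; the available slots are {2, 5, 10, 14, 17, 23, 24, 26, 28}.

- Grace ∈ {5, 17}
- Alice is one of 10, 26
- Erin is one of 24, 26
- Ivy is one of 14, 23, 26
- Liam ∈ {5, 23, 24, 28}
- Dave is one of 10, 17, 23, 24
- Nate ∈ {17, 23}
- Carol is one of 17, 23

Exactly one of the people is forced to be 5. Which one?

The 8 variables draw from only 8 values {5, 10, 14, 17, 23, 24, 26, 28}, so each is used; only Ivy can be 14, hence Ivy = 14.
Among the 7 still-open variables, 28 fits only Liam (and all 7 values in {5, 10, 17, 23, 24, 26, 28} must be used), so Liam = 28.
Among the 6 still-open variables, 5 fits only Grace (and all 6 values in {5, 10, 17, 23, 24, 26} must be used), so Grace = 5.

Grace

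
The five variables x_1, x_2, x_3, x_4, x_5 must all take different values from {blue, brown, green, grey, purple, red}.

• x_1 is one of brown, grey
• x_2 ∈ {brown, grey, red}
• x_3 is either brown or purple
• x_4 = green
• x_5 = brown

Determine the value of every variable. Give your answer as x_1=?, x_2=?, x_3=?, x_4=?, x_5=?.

x_1=grey, x_2=red, x_3=purple, x_4=green, x_5=brown

x_4 has just one choice, so x_4 = green.
x_5 must be brown (only option left). Remove brown from x_1, x_2, x_3.
x_1's domain is down to {grey}, so x_1 = grey. Strike grey from x_2.
x_2 must be red (only option left).
x_3 must be purple (only option left).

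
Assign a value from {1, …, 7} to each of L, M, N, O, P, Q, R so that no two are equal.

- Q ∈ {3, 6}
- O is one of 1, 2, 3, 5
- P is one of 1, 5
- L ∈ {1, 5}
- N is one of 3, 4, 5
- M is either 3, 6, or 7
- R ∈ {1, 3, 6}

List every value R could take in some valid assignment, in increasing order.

The 7 variables draw from only 7 values {1, 2, 3, 4, 5, 6, 7}, so each is used; only O can be 2, hence O = 2.
Among the 6 still-open variables, 4 fits only N (and all 6 values in {1, 3, 4, 5, 6, 7} must be used), so N = 4.
Among the 5 still-open variables, 7 fits only M (and all 5 values in {1, 3, 5, 6, 7} must be used), so M = 7.
L and P share exactly the 2 values {1, 5}; by pigeonhole those values go to them, so strike 1, 5 from R.
No further eliminations apply; R can still be any of 3, 6.

3, 6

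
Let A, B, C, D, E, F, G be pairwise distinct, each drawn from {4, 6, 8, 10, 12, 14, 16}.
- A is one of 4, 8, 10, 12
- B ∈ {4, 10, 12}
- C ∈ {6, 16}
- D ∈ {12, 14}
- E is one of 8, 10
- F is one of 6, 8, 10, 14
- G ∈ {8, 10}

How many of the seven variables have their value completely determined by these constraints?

Among the 7 variables, 16 fits only C (and all 7 values in {4, 6, 8, 10, 12, 14, 16} must be used), so C = 16.
Among the 6 still-open variables, 6 fits only F (and all 6 values in {4, 6, 8, 10, 12, 14} must be used), so F = 6.
The 5 still-open variables draw from only 5 values {4, 8, 10, 12, 14}, so each is used; only D can be 14, hence D = 14.
E and G share exactly the 2 values {8, 10}; by pigeonhole those values go to them, so strike 8, 10 from A, B.
Determined: C=16, D=14, F=6. The other variables each still have more than one consistent value. That makes 3.

3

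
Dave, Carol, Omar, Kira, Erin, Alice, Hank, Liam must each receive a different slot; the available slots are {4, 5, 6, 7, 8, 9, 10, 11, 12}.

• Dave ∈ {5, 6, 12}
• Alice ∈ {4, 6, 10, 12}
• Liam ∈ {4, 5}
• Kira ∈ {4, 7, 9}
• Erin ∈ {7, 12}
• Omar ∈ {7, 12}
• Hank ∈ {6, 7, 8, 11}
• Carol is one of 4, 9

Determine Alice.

Omar and Erin between them cover only {7, 12} — a naked pair. Remove those values from Dave, Kira, Alice, Hank.
Carol and Kira share exactly the 2 values {4, 9}; by pigeonhole those values go to them, so strike 4, 9 from Alice, Liam.
That leaves Liam = 5. Strike 5 from Dave.
That leaves Dave = 6. Strike 6 from Alice, Hank.
So Alice = 10.

10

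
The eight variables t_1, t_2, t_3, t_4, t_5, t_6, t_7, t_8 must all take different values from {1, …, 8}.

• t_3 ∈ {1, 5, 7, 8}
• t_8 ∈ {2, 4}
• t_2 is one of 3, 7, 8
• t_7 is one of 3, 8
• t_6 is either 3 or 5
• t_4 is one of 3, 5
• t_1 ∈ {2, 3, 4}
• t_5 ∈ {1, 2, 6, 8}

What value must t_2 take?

Among the 8 variables, 6 fits only t_5 (and all 8 values in {1, 2, 3, 4, 5, 6, 7, 8} must be used), so t_5 = 6.
Among the 7 still-open variables, 1 fits only t_3 (and all 7 values in {1, 2, 3, 4, 5, 7, 8} must be used), so t_3 = 1.
The 6 still-open variables draw from only 6 values {2, 3, 4, 5, 7, 8}, so each is used; only t_2 can be 7, hence t_2 = 7.

7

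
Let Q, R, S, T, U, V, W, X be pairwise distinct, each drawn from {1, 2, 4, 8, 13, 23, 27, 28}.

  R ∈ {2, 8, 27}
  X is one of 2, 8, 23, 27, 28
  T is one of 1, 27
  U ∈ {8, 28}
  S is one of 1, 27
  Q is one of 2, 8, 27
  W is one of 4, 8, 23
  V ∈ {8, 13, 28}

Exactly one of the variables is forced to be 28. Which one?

The 8 variables draw from only 8 values {1, 2, 4, 8, 13, 23, 27, 28}, so each is used; only W can be 4, hence W = 4.
The 7 still-open variables draw from only 7 values {1, 2, 8, 13, 23, 27, 28}, so each is used; only V can be 13, hence V = 13.
The 6 still-open variables draw from only 6 values {1, 2, 8, 23, 27, 28}, so each is used; only X can be 23, hence X = 23.
Among the 5 still-open variables, 28 fits only U (and all 5 values in {1, 2, 8, 27, 28} must be used), so U = 28.

U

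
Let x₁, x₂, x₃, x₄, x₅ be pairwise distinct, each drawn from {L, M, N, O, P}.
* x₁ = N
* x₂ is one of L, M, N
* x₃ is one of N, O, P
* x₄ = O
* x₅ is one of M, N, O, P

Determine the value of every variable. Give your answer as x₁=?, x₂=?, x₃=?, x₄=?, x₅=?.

x₁'s domain is down to {N}, so x₁ = N. So x₂, x₃, x₅ can't be N.
x₄'s domain is down to {O}, so x₄ = O. Remove O from x₃, x₅.
x₃ must be P (only option left). Remove P from x₅.
x₅ must be M (only option left). Strike M from x₂.
That leaves x₂ = L.

x₁=N, x₂=L, x₃=P, x₄=O, x₅=M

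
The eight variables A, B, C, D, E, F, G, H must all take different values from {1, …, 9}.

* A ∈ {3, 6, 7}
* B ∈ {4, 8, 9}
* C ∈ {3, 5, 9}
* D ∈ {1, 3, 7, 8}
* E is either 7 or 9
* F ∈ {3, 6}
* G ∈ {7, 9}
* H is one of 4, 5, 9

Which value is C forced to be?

5

Among the 8 variables, 1 fits only D (and all 8 values in {1, 3, 4, 5, 6, 7, 8, 9} must be used), so D = 1.
The 7 still-open variables together cover exactly {3, 4, 5, 6, 7, 8, 9} — 7 values for 7 variables — and 8 appears only in B's list, so B = 8.
The 6 still-open variables draw from only 6 values {3, 4, 5, 6, 7, 9}, so each is used; only H can be 4, hence H = 4.
The 5 still-open variables draw from only 5 values {3, 5, 6, 7, 9}, so each is used; only C can be 5, hence C = 5.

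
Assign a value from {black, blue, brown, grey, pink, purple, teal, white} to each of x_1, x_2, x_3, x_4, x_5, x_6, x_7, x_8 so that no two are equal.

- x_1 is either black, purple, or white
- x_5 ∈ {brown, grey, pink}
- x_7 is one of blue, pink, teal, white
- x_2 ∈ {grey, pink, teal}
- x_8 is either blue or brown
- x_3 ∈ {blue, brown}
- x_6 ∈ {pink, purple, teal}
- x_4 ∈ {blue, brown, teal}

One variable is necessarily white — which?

The 8 variables together cover exactly {black, blue, brown, grey, pink, purple, teal, white} — 8 values for 8 variables — and black appears only in x_1's list, so x_1 = black.
The 7 still-open variables draw from only 7 values {blue, brown, grey, pink, purple, teal, white}, so each is used; only x_6 can be purple, hence x_6 = purple.
The 6 still-open variables draw from only 6 values {blue, brown, grey, pink, teal, white}, so each is used; only x_7 can be white, hence x_7 = white.

x_7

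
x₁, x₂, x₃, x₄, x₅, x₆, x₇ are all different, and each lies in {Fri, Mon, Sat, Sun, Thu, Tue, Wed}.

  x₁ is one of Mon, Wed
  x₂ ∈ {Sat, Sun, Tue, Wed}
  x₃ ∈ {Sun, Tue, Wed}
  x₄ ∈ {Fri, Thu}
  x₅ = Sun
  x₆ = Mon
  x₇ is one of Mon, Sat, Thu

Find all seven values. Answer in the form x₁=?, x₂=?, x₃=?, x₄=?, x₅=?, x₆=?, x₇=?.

x₁=Wed, x₂=Sat, x₃=Tue, x₄=Fri, x₅=Sun, x₆=Mon, x₇=Thu

x₅ must be Sun (only option left). Eliminate Sun elsewhere: x₂, x₃.
x₆ must be Mon (only option left). Eliminate Mon elsewhere: x₁, x₇.
x₁ has just one choice, so x₁ = Wed. So x₂, x₃ can't be Wed.
That leaves x₃ = Tue. Strike Tue from x₂.
x₂'s domain is down to {Sat}, so x₂ = Sat. Eliminate Sat elsewhere: x₇.
x₇'s domain is down to {Thu}, so x₇ = Thu. Eliminate Thu elsewhere: x₄.
x₄ must be Fri (only option left).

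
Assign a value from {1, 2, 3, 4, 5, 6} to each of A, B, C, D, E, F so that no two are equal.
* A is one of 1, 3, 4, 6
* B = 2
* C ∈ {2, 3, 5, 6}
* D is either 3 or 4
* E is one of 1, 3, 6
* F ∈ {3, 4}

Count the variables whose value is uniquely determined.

B's domain is down to {2}, so B = 2. Eliminate 2 elsewhere: C.
Among the 5 still-open variables, 5 fits only C (and all 5 values in {1, 3, 4, 5, 6} must be used), so C = 5.
D and F share exactly the 2 values {3, 4}; by pigeonhole those values go to them, so strike 3, 4 from A, E.
Determined: B=2, C=5. The other variables each still have more than one consistent value. That makes 2.

2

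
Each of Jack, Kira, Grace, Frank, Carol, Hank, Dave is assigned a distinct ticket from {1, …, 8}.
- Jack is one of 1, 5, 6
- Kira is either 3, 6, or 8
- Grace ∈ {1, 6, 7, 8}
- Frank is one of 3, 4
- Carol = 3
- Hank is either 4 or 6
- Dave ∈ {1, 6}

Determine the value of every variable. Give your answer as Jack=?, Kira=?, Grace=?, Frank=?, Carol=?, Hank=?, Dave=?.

Jack=5, Kira=8, Grace=7, Frank=4, Carol=3, Hank=6, Dave=1

Carol must be 3 (only option left). Eliminate 3 elsewhere: Kira, Frank.
Frank has just one choice, so Frank = 4. So Hank can't be 4.
That leaves Hank = 6. Eliminate 6 elsewhere: Jack, Kira, Grace, Dave.
Dave must be 1 (only option left). Remove 1 from Jack, Grace.
Jack's domain is down to {5}, so Jack = 5.
That leaves Kira = 8. Strike 8 from Grace.
Grace's domain is down to {7}, so Grace = 7.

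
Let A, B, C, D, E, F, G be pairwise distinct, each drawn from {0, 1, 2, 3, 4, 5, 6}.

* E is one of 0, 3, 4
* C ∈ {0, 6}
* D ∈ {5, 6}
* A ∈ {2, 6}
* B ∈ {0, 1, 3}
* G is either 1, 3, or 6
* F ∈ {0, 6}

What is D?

5

Among the 7 variables, 2 fits only A (and all 7 values in {0, 1, 2, 3, 4, 5, 6} must be used), so A = 2.
The 6 still-open variables together cover exactly {0, 1, 3, 4, 5, 6} — 6 values for 6 variables — and 4 appears only in E's list, so E = 4.
Among the 5 still-open variables, 5 fits only D (and all 5 values in {0, 1, 3, 5, 6} must be used), so D = 5.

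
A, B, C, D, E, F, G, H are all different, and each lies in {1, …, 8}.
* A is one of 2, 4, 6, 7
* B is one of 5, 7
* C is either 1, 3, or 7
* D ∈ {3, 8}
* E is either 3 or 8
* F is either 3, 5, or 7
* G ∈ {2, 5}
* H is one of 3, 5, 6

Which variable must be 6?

Among the 8 variables, 1 fits only C (and all 8 values in {1, 2, 3, 4, 5, 6, 7, 8} must be used), so C = 1.
The 7 still-open variables draw from only 7 values {2, 3, 4, 5, 6, 7, 8}, so each is used; only A can be 4, hence A = 4.
The 6 still-open variables together cover exactly {2, 3, 5, 6, 7, 8} — 6 values for 6 variables — and 2 appears only in G's list, so G = 2.
The 5 still-open variables together cover exactly {3, 5, 6, 7, 8} — 5 values for 5 variables — and 6 appears only in H's list, so H = 6.

H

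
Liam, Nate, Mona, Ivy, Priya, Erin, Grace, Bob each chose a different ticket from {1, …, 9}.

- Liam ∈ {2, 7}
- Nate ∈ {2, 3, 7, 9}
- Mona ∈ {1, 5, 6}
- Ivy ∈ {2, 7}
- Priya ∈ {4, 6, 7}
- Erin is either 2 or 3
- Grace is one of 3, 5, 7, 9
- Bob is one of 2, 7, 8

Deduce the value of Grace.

The 2 variables Liam and Ivy are confined to {2, 7}, which locks those values in; drop them from Nate, Priya, Erin, Grace, Bob.
That leaves Erin = 3. Eliminate 3 elsewhere: Nate, Grace.
Bob's domain is down to {8}, so Bob = 8.
Nate has just one choice, so Nate = 9. Strike 9 from Grace.
So Grace = 5.

5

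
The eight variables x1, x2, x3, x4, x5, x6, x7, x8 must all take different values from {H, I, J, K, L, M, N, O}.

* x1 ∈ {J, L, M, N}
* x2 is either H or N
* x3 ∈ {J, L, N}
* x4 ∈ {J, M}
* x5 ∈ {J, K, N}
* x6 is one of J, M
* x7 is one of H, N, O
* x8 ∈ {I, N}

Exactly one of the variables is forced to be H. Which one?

x2

Among the 8 variables, I fits only x8 (and all 8 values in {H, I, J, K, L, M, N, O} must be used), so x8 = I.
The 7 still-open variables draw from only 7 values {H, J, K, L, M, N, O}, so each is used; only x5 can be K, hence x5 = K.
Among the 6 still-open variables, O fits only x7 (and all 6 values in {H, J, L, M, N, O} must be used), so x7 = O.
The 5 still-open variables together cover exactly {H, J, L, M, N} — 5 values for 5 variables — and H appears only in x2's list, so x2 = H.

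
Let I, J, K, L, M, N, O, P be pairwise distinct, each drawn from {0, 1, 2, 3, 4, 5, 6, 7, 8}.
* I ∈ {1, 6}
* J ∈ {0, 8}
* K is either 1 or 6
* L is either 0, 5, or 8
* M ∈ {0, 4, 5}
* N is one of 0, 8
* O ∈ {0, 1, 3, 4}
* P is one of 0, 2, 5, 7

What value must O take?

I and K between them cover only {1, 6} — a naked pair. Remove those values from O.
J and N between them cover only {0, 8} — a naked pair. Remove those values from L, M, O, P.
L's domain is down to {5}, so L = 5. Eliminate 5 elsewhere: M, P.
M must be 4 (only option left). Eliminate 4 elsewhere: O.
So O = 3.

3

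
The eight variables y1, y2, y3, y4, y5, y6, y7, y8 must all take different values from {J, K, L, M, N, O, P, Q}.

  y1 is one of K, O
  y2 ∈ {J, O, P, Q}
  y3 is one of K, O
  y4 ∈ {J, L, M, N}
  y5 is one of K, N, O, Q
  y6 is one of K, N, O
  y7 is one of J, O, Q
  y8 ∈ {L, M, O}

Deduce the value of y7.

J

The 8 variables together cover exactly {J, K, L, M, N, O, P, Q} — 8 values for 8 variables — and P appears only in y2's list, so y2 = P.
y1 and y3 share exactly the 2 values {K, O}; by pigeonhole those values go to them, so strike K, O from y5, y6, y7, y8.
y6 has just one choice, so y6 = N. Remove N from y4, y5.
y5 has just one choice, so y5 = Q. Eliminate Q elsewhere: y7.
So y7 = J.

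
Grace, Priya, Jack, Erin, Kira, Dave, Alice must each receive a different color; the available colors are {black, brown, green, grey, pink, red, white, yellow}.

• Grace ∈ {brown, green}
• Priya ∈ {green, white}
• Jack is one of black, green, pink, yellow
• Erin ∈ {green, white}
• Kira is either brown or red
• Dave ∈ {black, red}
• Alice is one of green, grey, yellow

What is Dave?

Priya and Erin share exactly the 2 values {green, white}; by pigeonhole those values go to them, so strike green, white from Grace, Jack, Alice.
Grace has just one choice, so Grace = brown. Remove brown from Kira.
Kira has just one choice, so Kira = red. Strike red from Dave.
So Dave = black.

black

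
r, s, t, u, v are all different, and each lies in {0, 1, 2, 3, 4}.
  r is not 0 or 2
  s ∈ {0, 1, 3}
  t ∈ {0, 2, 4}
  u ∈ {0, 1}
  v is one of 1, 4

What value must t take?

The 5 variables together cover exactly {0, 1, 2, 3, 4} — 5 values for 5 variables — and 2 appears only in t's list, so t = 2.

2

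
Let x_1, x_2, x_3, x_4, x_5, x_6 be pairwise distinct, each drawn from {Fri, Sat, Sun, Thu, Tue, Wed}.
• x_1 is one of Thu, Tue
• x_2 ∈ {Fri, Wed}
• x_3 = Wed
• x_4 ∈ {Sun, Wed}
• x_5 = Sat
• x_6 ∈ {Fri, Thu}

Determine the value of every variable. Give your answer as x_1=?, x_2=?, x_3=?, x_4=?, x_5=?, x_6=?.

x_3's domain is down to {Wed}, so x_3 = Wed. So x_2, x_4 can't be Wed.
That leaves x_4 = Sun.
x_5's domain is down to {Sat}, so x_5 = Sat.
x_2's domain is down to {Fri}, so x_2 = Fri. So x_6 can't be Fri.
x_6 must be Thu (only option left). Remove Thu from x_1.
That leaves x_1 = Tue.

x_1=Tue, x_2=Fri, x_3=Wed, x_4=Sun, x_5=Sat, x_6=Thu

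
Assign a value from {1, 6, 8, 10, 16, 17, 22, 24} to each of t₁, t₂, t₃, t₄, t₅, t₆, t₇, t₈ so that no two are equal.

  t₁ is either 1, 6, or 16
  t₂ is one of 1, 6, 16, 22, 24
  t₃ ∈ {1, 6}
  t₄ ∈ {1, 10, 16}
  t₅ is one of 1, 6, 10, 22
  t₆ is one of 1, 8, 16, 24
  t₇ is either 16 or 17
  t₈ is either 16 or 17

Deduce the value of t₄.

Among the 8 variables, 8 fits only t₆ (and all 8 values in {1, 6, 8, 10, 16, 17, 22, 24} must be used), so t₆ = 8.
The 7 still-open variables together cover exactly {1, 6, 10, 16, 17, 22, 24} — 7 values for 7 variables — and 24 appears only in t₂'s list, so t₂ = 24.
The 6 still-open variables together cover exactly {1, 6, 10, 16, 17, 22} — 6 values for 6 variables — and 22 appears only in t₅'s list, so t₅ = 22.
The 5 still-open variables draw from only 5 values {1, 6, 10, 16, 17}, so each is used; only t₄ can be 10, hence t₄ = 10.

10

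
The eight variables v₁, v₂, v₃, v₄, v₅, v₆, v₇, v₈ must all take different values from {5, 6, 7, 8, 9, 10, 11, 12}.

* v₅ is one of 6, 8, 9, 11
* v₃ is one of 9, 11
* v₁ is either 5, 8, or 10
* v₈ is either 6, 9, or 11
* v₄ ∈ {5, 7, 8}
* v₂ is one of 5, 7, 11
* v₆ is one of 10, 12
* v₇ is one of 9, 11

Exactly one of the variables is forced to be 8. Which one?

The 8 variables draw from only 8 values {5, 6, 7, 8, 9, 10, 11, 12}, so each is used; only v₆ can be 12, hence v₆ = 12.
Among the 7 still-open variables, 10 fits only v₁ (and all 7 values in {5, 6, 7, 8, 9, 10, 11} must be used), so v₁ = 10.
v₃ and v₇ share exactly the 2 values {9, 11}; by pigeonhole those values go to them, so strike 9, 11 from v₂, v₅, v₈.
v₈ has just one choice, so v₈ = 6. Eliminate 6 elsewhere: v₅.
So 8 goes to v₅.

v₅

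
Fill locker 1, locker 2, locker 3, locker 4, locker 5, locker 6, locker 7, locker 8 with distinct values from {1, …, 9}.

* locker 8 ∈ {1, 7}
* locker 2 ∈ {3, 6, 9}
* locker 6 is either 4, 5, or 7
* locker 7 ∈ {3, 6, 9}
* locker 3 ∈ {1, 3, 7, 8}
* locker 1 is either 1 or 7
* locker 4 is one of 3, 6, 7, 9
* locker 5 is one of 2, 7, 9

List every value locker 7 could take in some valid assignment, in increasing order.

3, 6, 9

The 2 variables locker 1 and locker 8 are confined to {1, 7}, which locks those values in; drop them from locker 3, locker 4, locker 5, locker 6.
The 3 variables locker 2, locker 4, locker 7 are confined to {3, 6, 9}, which locks those values in; drop them from locker 3, locker 5.
locker 3's domain is down to {8}, so locker 3 = 8.
locker 5 must be 2 (only option left).
No further eliminations apply; locker 7 can still be any of 3, 6, 9.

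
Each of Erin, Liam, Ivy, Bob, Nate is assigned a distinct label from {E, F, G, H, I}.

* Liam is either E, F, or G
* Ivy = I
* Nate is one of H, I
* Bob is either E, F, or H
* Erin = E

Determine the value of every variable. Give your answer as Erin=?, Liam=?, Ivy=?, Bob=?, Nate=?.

Erin must be E (only option left). Remove E from Liam, Bob.
Ivy's domain is down to {I}, so Ivy = I. Remove I from Nate.
Nate must be H (only option left). So Bob can't be H.
That leaves Bob = F. Remove F from Liam.
Liam must be G (only option left).

Erin=E, Liam=G, Ivy=I, Bob=F, Nate=H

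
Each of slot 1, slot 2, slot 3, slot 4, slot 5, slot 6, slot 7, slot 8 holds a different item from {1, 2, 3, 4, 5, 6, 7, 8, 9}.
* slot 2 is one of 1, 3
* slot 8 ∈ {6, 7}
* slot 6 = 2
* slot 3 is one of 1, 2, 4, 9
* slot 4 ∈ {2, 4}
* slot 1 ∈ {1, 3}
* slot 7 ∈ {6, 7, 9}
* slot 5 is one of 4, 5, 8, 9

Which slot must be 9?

slot 6's domain is down to {2}, so slot 6 = 2. Eliminate 2 elsewhere: slot 3, slot 4.
slot 4's domain is down to {4}, so slot 4 = 4. So slot 3, slot 5 can't be 4.
The 2 variables slot 1 and slot 2 are confined to {1, 3}, which locks those values in; drop them from slot 3.
So 9 goes to slot 3.

slot 3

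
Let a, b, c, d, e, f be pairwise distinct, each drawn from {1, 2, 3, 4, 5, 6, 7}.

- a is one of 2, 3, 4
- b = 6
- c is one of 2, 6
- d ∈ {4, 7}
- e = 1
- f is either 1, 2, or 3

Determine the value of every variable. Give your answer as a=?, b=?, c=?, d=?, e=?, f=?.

a=4, b=6, c=2, d=7, e=1, f=3

b's domain is down to {6}, so b = 6. Remove 6 from c.
c has just one choice, so c = 2. Eliminate 2 elsewhere: a, f.
That leaves e = 1. So f can't be 1.
That leaves f = 3. Eliminate 3 elsewhere: a.
a must be 4 (only option left). Eliminate 4 elsewhere: d.
d's domain is down to {7}, so d = 7.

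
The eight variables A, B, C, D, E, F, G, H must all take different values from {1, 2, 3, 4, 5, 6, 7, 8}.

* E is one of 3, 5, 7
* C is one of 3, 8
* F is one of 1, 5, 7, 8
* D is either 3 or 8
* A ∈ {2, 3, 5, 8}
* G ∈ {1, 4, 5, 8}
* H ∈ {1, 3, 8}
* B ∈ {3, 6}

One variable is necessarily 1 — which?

The 8 variables together cover exactly {1, 2, 3, 4, 5, 6, 7, 8} — 8 values for 8 variables — and 2 appears only in A's list, so A = 2.
Among the 7 still-open variables, 4 fits only G (and all 7 values in {1, 3, 4, 5, 6, 7, 8} must be used), so G = 4.
The 6 still-open variables draw from only 6 values {1, 3, 5, 6, 7, 8}, so each is used; only B can be 6, hence B = 6.
C and D between them cover only {3, 8} — a naked pair. Remove those values from E, F, H.
So 1 goes to H.

H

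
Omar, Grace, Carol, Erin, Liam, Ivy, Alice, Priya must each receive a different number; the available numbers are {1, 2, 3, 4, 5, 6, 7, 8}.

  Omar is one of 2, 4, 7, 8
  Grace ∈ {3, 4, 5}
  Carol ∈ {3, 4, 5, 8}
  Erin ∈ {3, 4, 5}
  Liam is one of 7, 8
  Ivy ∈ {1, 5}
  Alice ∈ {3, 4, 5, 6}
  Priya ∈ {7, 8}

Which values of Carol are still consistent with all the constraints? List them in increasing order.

3, 4, 5

The 8 variables draw from only 8 values {1, 2, 3, 4, 5, 6, 7, 8}, so each is used; only Ivy can be 1, hence Ivy = 1.
The 7 still-open variables together cover exactly {2, 3, 4, 5, 6, 7, 8} — 7 values for 7 variables — and 2 appears only in Omar's list, so Omar = 2.
The 6 still-open variables together cover exactly {3, 4, 5, 6, 7, 8} — 6 values for 6 variables — and 6 appears only in Alice's list, so Alice = 6.
Liam and Priya share exactly the 2 values {7, 8}; by pigeonhole those values go to them, so strike 7, 8 from Carol.
No further eliminations apply; Carol can still be any of 3, 4, 5.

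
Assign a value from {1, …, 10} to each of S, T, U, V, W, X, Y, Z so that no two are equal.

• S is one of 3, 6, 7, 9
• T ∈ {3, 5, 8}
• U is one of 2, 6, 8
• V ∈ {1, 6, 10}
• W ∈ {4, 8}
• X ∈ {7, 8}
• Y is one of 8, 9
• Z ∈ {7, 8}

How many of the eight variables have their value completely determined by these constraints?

X and Z between them cover only {7, 8} — a naked pair. Remove those values from S, T, U, W, Y.
W must be 4 (only option left).
Y's domain is down to {9}, so Y = 9. Strike 9 from S.
Determined: W=4, Y=9. The other variables each still have more than one consistent value. That makes 2.

2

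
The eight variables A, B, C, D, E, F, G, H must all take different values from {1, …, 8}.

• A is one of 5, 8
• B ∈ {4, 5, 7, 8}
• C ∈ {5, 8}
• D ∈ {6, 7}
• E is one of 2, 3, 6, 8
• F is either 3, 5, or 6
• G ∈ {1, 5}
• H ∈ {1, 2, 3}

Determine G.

The 8 variables draw from only 8 values {1, 2, 3, 4, 5, 6, 7, 8}, so each is used; only B can be 4, hence B = 4.
The 7 still-open variables draw from only 7 values {1, 2, 3, 5, 6, 7, 8}, so each is used; only D can be 7, hence D = 7.
The 2 variables A and C are confined to {5, 8}, which locks those values in; drop them from E, F, G.
So G = 1.

1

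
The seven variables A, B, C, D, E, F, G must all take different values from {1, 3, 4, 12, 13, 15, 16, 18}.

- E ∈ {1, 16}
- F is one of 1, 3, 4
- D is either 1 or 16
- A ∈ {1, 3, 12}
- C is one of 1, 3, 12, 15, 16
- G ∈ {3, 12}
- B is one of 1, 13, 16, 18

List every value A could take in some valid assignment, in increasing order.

3, 12

The 2 variables D and E are confined to {1, 16}, which locks those values in; drop them from A, B, C, F.
A and G share exactly the 2 values {3, 12}; by pigeonhole those values go to them, so strike 3, 12 from C, F.
C must be 15 (only option left).
F's domain is down to {4}, so F = 4.
No further eliminations apply; A can still be any of 3, 12.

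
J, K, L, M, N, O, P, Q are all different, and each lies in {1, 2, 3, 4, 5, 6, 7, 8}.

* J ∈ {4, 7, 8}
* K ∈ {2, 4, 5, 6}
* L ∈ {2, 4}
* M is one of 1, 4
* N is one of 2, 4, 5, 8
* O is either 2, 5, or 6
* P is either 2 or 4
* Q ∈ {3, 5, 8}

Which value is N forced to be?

8

The 8 variables together cover exactly {1, 2, 3, 4, 5, 6, 7, 8} — 8 values for 8 variables — and 1 appears only in M's list, so M = 1.
Among the 7 still-open variables, 3 fits only Q (and all 7 values in {2, 3, 4, 5, 6, 7, 8} must be used), so Q = 3.
The 6 still-open variables together cover exactly {2, 4, 5, 6, 7, 8} — 6 values for 6 variables — and 7 appears only in J's list, so J = 7.
The 5 still-open variables together cover exactly {2, 4, 5, 6, 8} — 5 values for 5 variables — and 8 appears only in N's list, so N = 8.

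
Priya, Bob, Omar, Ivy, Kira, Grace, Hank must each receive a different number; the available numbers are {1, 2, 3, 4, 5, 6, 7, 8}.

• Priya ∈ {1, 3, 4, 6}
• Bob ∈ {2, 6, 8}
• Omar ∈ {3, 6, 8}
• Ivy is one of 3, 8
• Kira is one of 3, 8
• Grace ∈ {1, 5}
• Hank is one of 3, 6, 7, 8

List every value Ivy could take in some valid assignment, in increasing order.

3, 8

Ivy and Kira between them cover only {3, 8} — a naked pair. Remove those values from Priya, Bob, Omar, Hank.
Omar has just one choice, so Omar = 6. Eliminate 6 elsewhere: Priya, Bob, Hank.
Hank must be 7 (only option left).
That leaves Bob = 2.
No further eliminations apply; Ivy can still be any of 3, 8.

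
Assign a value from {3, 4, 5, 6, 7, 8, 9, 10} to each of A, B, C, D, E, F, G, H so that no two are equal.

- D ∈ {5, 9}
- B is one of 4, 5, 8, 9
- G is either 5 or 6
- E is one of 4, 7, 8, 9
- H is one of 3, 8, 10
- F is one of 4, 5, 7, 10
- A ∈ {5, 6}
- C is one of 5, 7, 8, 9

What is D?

9

Among the 8 variables, 3 fits only H (and all 8 values in {3, 4, 5, 6, 7, 8, 9, 10} must be used), so H = 3.
Among the 7 still-open variables, 10 fits only F (and all 7 values in {4, 5, 6, 7, 8, 9, 10} must be used), so F = 10.
A and G between them cover only {5, 6} — a naked pair. Remove those values from B, C, D.
So D = 9.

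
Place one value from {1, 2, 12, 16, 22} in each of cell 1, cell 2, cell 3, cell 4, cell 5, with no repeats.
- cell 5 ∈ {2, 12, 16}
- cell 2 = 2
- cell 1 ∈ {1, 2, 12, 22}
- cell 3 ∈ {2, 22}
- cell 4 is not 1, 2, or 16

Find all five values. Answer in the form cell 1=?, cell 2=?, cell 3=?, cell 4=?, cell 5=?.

cell 1=1, cell 2=2, cell 3=22, cell 4=12, cell 5=16

cell 2's domain is down to {2}, so cell 2 = 2. Strike 2 from cell 1, cell 3, cell 5.
cell 3 must be 22 (only option left). Eliminate 22 elsewhere: cell 1, cell 4.
cell 4 must be 12 (only option left). Strike 12 from cell 1, cell 5.
cell 5 has just one choice, so cell 5 = 16.
cell 1 must be 1 (only option left).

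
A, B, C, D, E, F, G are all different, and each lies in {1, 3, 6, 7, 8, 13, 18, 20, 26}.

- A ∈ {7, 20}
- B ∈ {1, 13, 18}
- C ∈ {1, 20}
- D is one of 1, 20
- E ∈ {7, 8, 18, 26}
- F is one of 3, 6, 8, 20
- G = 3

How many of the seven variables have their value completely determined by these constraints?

G has just one choice, so G = 3. So F can't be 3.
The 2 variables C and D are confined to {1, 20}, which locks those values in; drop them from A, B, F.
A has just one choice, so A = 7. Strike 7 from E.
Determined: A=7, G=3. The other variables each still have more than one consistent value. That makes 2.

2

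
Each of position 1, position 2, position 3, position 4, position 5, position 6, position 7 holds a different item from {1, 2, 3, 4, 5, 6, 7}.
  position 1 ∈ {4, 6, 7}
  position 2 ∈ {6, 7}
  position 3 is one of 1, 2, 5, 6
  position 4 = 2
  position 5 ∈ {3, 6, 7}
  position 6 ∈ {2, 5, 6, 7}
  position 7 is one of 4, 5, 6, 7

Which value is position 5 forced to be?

3

position 4 must be 2 (only option left). Remove 2 from position 3, position 6.
Among the 6 still-open variables, 1 fits only position 3 (and all 6 values in {1, 3, 4, 5, 6, 7} must be used), so position 3 = 1.
The 5 still-open variables draw from only 5 values {3, 4, 5, 6, 7}, so each is used; only position 5 can be 3, hence position 5 = 3.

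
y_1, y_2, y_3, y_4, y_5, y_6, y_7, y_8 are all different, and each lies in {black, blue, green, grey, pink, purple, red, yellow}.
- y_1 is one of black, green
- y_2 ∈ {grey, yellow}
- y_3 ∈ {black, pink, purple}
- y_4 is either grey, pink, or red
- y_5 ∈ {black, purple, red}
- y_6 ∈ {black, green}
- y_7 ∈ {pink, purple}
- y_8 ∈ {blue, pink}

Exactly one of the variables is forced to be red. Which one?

y_5

Among the 8 variables, blue fits only y_8 (and all 8 values in {black, blue, green, grey, pink, purple, red, yellow} must be used), so y_8 = blue.
Among the 7 still-open variables, yellow fits only y_2 (and all 7 values in {black, green, grey, pink, purple, red, yellow} must be used), so y_2 = yellow.
The 6 still-open variables draw from only 6 values {black, green, grey, pink, purple, red}, so each is used; only y_4 can be grey, hence y_4 = grey.
The 5 still-open variables draw from only 5 values {black, green, pink, purple, red}, so each is used; only y_5 can be red, hence y_5 = red.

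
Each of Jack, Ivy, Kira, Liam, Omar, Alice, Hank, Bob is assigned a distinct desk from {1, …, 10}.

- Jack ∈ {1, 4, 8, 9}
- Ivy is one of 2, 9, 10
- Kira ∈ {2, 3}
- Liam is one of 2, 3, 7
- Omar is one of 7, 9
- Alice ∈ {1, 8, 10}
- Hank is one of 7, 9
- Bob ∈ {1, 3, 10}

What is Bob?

1

The 8 variables draw from only 8 values {1, 2, 3, 4, 7, 8, 9, 10}, so each is used; only Jack can be 4, hence Jack = 4.
Among the 7 still-open variables, 8 fits only Alice (and all 7 values in {1, 2, 3, 7, 8, 9, 10} must be used), so Alice = 8.
Among the 6 still-open variables, 1 fits only Bob (and all 6 values in {1, 2, 3, 7, 9, 10} must be used), so Bob = 1.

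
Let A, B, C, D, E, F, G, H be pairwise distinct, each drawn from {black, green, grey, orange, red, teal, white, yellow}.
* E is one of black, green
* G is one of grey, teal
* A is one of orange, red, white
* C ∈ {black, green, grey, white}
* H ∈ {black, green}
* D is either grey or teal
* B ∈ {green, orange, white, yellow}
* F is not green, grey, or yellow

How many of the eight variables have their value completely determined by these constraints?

2

Among the 8 variables, yellow fits only B (and all 8 values in {black, green, grey, orange, red, teal, white, yellow} must be used), so B = yellow.
D and G share exactly the 2 values {grey, teal}; by pigeonhole those values go to them, so strike grey, teal from C, F.
E and H share exactly the 2 values {black, green}; by pigeonhole those values go to them, so strike black, green from C, F.
That leaves C = white. So A, F can't be white.
Determined: B=yellow, C=white. The other variables each still have more than one consistent value. That makes 2.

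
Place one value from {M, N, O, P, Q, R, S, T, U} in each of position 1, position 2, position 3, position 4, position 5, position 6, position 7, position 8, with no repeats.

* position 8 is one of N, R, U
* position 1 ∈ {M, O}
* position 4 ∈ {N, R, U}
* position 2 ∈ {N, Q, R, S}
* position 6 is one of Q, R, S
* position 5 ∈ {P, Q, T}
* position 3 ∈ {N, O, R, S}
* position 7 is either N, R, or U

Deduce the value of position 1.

position 4, position 7, position 8 share exactly the 3 values {N, R, U}; by pigeonhole those values go to them, so strike N, R, U from position 2, position 3, position 6.
The 2 variables position 2 and position 6 are confined to {Q, S}, which locks those values in; drop them from position 3, position 5.
position 3 has just one choice, so position 3 = O. Eliminate O elsewhere: position 1.
So position 1 = M.

M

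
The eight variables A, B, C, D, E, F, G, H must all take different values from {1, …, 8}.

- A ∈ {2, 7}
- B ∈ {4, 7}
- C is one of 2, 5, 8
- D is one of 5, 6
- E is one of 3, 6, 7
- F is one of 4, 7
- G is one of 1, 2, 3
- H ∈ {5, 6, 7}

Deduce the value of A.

2

Among the 8 variables, 1 fits only G (and all 8 values in {1, 2, 3, 4, 5, 6, 7, 8} must be used), so G = 1.
Among the 7 still-open variables, 3 fits only E (and all 7 values in {2, 3, 4, 5, 6, 7, 8} must be used), so E = 3.
Among the 6 still-open variables, 8 fits only C (and all 6 values in {2, 4, 5, 6, 7, 8} must be used), so C = 8.
The 5 still-open variables together cover exactly {2, 4, 5, 6, 7} — 5 values for 5 variables — and 2 appears only in A's list, so A = 2.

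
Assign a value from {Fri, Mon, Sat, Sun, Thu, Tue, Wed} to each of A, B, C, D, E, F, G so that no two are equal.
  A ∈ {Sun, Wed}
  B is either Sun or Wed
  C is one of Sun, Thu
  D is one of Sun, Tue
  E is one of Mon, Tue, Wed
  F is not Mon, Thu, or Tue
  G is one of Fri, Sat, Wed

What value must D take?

Tue

The 7 variables together cover exactly {Fri, Mon, Sat, Sun, Thu, Tue, Wed} — 7 values for 7 variables — and Mon appears only in E's list, so E = Mon.
The 6 still-open variables draw from only 6 values {Fri, Sat, Sun, Thu, Tue, Wed}, so each is used; only C can be Thu, hence C = Thu.
Among the 5 still-open variables, Tue fits only D (and all 5 values in {Fri, Sat, Sun, Tue, Wed} must be used), so D = Tue.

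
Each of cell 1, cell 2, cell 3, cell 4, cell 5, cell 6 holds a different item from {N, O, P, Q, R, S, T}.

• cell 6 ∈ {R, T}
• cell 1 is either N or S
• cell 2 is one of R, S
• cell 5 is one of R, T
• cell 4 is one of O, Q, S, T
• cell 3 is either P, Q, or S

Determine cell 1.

cell 5 and cell 6 share exactly the 2 values {R, T}; by pigeonhole those values go to them, so strike R, T from cell 2, cell 4.
cell 2's domain is down to {S}, so cell 2 = S. Remove S from cell 1, cell 3, cell 4.
So cell 1 = N.

N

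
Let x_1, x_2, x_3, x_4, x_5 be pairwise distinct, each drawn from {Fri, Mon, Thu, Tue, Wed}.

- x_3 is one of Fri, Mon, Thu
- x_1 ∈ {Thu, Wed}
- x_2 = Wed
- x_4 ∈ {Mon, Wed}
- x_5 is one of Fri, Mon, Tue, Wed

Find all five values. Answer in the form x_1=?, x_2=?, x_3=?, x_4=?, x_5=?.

x_2's domain is down to {Wed}, so x_2 = Wed. Remove Wed from x_1, x_4, x_5.
That leaves x_4 = Mon. Strike Mon from x_3, x_5.
x_1's domain is down to {Thu}, so x_1 = Thu. Remove Thu from x_3.
That leaves x_3 = Fri. Eliminate Fri elsewhere: x_5.
x_5 has just one choice, so x_5 = Tue.

x_1=Thu, x_2=Wed, x_3=Fri, x_4=Mon, x_5=Tue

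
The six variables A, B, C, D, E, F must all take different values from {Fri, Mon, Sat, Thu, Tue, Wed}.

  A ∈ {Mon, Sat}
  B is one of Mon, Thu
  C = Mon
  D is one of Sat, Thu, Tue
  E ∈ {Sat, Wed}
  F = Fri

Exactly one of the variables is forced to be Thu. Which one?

B

C's domain is down to {Mon}, so C = Mon. Strike Mon from A, B.
So Thu goes to B.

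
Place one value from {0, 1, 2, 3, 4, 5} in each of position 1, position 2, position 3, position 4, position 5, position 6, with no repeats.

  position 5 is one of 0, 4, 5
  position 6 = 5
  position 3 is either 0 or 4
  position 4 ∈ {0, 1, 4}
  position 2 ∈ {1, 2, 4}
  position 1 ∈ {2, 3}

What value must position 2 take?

2

position 6's domain is down to {5}, so position 6 = 5. Eliminate 5 elsewhere: position 5.
The 5 still-open variables together cover exactly {0, 1, 2, 3, 4} — 5 values for 5 variables — and 3 appears only in position 1's list, so position 1 = 3.
The 4 still-open variables together cover exactly {0, 1, 2, 4} — 4 values for 4 variables — and 2 appears only in position 2's list, so position 2 = 2.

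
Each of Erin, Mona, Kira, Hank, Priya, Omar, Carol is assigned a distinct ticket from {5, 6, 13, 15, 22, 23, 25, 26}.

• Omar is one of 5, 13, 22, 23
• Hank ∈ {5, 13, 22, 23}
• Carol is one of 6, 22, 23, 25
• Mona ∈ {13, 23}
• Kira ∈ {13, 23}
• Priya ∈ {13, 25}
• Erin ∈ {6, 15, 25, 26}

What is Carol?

6

Mona and Kira between them cover only {13, 23} — a naked pair. Remove those values from Hank, Priya, Omar, Carol.
Priya's domain is down to {25}, so Priya = 25. Remove 25 from Erin, Carol.
The 2 variables Hank and Omar are confined to {5, 22}, which locks those values in; drop them from Carol.
So Carol = 6.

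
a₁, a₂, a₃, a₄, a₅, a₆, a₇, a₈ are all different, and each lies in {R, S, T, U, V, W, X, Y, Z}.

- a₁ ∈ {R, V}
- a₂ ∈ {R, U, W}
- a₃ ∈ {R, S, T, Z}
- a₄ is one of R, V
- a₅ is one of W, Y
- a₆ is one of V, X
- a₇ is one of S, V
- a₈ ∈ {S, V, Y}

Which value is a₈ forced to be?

Y

a₁ and a₄ between them cover only {R, V} — a naked pair. Remove those values from a₂, a₃, a₆, a₇, a₈.
a₆ must be X (only option left).
That leaves a₇ = S. Strike S from a₃, a₈.
So a₈ = Y.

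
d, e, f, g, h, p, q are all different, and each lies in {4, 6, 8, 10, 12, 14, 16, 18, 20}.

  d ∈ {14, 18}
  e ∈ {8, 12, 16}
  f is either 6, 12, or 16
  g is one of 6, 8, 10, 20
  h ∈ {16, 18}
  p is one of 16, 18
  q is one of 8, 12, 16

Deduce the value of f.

6

h and p share exactly the 2 values {16, 18}; by pigeonhole those values go to them, so strike 16, 18 from d, e, f, q.
That leaves d = 14.
The 2 variables e and q are confined to {8, 12}, which locks those values in; drop them from f, g.
So f = 6.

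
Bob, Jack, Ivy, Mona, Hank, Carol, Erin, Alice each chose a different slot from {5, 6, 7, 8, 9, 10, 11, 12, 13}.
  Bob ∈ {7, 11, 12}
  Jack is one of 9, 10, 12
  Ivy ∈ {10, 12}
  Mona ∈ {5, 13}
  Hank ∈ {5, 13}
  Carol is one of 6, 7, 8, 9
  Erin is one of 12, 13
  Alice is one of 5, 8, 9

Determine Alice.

8

Mona and Hank share exactly the 2 values {5, 13}; by pigeonhole those values go to them, so strike 5, 13 from Erin, Alice.
Erin must be 12 (only option left). Remove 12 from Bob, Jack, Ivy.
That leaves Ivy = 10. Strike 10 from Jack.
That leaves Jack = 9. So Carol, Alice can't be 9.
So Alice = 8.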